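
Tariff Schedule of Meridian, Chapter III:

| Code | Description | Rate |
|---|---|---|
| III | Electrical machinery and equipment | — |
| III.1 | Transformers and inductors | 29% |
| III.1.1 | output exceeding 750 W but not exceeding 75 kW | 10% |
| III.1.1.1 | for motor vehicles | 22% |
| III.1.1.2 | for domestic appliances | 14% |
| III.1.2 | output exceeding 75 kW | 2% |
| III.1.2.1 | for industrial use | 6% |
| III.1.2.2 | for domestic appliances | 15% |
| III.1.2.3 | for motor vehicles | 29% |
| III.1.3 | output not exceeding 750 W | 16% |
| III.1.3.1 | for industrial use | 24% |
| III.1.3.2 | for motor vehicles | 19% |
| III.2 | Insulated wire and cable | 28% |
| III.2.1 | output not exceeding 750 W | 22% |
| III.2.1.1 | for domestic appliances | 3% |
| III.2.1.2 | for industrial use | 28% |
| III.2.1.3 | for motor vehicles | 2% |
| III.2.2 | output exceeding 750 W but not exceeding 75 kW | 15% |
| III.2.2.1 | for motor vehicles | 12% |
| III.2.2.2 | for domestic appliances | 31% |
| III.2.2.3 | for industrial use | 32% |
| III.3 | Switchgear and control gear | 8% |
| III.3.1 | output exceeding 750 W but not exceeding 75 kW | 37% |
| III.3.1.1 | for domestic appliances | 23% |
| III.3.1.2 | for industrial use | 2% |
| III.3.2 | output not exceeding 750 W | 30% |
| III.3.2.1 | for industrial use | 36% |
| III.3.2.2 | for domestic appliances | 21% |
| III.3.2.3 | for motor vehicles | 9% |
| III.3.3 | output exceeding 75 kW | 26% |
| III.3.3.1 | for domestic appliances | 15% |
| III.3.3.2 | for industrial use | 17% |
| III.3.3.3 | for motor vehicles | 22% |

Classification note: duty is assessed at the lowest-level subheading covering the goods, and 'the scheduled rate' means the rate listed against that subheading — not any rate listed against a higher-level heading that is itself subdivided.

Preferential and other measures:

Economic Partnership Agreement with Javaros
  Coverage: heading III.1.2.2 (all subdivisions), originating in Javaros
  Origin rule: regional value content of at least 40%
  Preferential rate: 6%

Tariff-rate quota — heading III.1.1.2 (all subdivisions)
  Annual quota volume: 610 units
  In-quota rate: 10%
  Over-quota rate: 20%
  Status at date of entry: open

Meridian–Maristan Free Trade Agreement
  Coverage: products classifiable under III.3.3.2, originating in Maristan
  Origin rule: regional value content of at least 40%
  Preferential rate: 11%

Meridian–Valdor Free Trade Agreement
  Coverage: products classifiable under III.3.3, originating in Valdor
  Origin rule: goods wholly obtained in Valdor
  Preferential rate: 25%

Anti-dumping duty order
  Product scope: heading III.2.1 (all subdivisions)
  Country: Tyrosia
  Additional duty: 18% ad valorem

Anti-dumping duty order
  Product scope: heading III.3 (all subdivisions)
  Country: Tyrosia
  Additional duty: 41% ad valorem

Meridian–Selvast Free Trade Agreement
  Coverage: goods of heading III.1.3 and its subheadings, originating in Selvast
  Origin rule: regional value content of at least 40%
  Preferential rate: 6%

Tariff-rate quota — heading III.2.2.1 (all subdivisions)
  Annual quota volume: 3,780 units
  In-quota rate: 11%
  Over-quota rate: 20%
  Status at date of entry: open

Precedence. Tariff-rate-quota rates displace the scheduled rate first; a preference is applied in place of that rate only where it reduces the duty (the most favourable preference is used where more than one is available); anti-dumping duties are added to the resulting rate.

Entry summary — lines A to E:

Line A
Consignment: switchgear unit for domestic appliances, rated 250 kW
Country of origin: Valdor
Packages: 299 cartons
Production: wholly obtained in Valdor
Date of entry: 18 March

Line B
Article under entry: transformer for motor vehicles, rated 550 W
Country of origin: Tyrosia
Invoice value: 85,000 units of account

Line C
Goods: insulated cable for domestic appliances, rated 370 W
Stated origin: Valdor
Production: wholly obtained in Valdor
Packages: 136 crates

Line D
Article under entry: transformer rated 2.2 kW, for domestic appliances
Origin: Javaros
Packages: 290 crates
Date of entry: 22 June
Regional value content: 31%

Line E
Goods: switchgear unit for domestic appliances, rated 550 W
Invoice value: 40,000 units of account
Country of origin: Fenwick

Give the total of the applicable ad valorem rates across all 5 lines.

68%

Line A: switchgear unit → III.3; rated 250 kW → III.3.3; for domestic appliances → III.3.3.1. Scheduled 15%. Valdor agreement on III.3.3: wholly obtained → 25% available; preference 25% not lower than 15% → no reduction. → 15%.
Line B: transformer → III.1; rated 550 W → III.1.3; for motor vehicles → III.1.3.2. Scheduled 19%. No special measure applies. → 19%.
Line C: insulated cable → III.2; rated 370 W → III.2.1; for domestic appliances → III.2.1.1. Scheduled 3%. Valdor agreement on III.3.3: III.2.1.1 not covered. → 3%.
Line D: transformer → III.1; rated 2.2 kW → III.1.1; for domestic appliances → III.1.1.2. Scheduled 14%. quota on III.1.1.2 open → in-quota 10%; Javaros agreement on III.1.2.2: III.1.1.2 not covered. → 10%.
Line E: switchgear unit → III.3; rated 550 W → III.3.2; for domestic appliances → III.3.2.2. Scheduled 21%. No special measure applies. → 21%.
Sum: 15% + 19% + 3% + 10% + 21% = 68%.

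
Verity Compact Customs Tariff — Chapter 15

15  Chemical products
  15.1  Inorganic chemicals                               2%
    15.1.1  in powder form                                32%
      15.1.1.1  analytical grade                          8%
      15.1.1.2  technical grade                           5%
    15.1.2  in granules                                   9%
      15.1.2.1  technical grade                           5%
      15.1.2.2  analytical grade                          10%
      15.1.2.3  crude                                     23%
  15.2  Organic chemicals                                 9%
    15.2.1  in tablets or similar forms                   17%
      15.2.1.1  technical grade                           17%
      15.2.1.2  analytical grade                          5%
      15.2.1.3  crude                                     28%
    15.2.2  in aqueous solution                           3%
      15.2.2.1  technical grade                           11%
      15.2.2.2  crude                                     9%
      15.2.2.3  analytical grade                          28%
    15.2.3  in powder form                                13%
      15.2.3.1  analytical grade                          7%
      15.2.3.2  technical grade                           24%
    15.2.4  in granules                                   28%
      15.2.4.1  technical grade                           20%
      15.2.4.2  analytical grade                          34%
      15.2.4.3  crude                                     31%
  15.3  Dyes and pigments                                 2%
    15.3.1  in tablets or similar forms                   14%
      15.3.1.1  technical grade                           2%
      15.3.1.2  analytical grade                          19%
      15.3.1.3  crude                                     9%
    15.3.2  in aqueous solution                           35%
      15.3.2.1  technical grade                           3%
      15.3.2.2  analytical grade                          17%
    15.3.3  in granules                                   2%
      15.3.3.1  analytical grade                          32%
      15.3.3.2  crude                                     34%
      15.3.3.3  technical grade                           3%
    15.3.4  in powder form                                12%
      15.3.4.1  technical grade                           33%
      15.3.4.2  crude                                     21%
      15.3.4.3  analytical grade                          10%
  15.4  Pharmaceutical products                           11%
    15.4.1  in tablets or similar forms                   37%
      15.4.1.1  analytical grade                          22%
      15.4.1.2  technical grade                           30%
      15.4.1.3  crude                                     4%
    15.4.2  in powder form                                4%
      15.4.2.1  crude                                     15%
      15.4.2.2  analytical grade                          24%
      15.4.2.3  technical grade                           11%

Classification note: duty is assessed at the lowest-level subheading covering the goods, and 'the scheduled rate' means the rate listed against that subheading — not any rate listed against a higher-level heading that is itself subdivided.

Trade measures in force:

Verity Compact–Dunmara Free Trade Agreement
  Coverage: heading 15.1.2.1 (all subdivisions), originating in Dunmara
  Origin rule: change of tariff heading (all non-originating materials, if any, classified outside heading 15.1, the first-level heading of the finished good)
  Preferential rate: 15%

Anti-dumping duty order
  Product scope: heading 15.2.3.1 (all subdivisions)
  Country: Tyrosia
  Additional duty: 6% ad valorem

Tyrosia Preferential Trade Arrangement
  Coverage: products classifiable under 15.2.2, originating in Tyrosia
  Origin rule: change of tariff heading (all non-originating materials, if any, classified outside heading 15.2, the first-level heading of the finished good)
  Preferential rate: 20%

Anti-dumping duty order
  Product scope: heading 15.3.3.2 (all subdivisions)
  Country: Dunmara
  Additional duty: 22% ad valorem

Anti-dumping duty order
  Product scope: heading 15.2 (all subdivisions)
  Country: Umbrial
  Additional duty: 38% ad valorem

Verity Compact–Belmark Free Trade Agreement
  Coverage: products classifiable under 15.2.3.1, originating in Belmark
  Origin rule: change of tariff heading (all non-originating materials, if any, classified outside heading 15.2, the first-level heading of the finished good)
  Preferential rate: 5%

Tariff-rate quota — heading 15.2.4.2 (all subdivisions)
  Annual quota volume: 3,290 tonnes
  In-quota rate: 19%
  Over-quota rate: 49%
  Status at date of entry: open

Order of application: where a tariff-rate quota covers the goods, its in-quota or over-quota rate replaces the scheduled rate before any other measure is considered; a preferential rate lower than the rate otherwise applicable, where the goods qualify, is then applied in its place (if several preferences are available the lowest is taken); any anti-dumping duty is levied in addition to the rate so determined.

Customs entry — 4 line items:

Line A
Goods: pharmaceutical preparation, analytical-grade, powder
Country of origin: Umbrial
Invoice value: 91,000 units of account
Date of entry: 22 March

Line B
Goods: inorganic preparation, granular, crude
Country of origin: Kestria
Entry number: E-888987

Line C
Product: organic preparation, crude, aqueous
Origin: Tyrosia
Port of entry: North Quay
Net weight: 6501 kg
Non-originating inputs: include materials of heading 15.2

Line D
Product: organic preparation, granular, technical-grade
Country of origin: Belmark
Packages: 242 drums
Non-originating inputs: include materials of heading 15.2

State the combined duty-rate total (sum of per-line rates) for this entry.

Line A: pharmaceutical → 15.4; powder → 15.4.2; analytical-grade → 15.4.2.2. Scheduled 24%. No special measure applies. → 24%.
Line B: inorganic → 15.1; granular → 15.1.2; crude → 15.1.2.3. Scheduled 23%. No special measure applies. → 23%.
Line C: organic → 15.2; aqueous → 15.2.2; crude → 15.2.2.2. Scheduled 9%. Tyrosia agreement on 15.2.2: CTH not met. → 9%.
Line D: organic → 15.2; granular → 15.2.4; technical-grade → 15.2.4.1. Scheduled 20%. Belmark agreement on 15.2.3.1: 15.2.4.1 not covered. → 20%.
Sum: 24% + 23% + 9% + 20% = 76%.

76%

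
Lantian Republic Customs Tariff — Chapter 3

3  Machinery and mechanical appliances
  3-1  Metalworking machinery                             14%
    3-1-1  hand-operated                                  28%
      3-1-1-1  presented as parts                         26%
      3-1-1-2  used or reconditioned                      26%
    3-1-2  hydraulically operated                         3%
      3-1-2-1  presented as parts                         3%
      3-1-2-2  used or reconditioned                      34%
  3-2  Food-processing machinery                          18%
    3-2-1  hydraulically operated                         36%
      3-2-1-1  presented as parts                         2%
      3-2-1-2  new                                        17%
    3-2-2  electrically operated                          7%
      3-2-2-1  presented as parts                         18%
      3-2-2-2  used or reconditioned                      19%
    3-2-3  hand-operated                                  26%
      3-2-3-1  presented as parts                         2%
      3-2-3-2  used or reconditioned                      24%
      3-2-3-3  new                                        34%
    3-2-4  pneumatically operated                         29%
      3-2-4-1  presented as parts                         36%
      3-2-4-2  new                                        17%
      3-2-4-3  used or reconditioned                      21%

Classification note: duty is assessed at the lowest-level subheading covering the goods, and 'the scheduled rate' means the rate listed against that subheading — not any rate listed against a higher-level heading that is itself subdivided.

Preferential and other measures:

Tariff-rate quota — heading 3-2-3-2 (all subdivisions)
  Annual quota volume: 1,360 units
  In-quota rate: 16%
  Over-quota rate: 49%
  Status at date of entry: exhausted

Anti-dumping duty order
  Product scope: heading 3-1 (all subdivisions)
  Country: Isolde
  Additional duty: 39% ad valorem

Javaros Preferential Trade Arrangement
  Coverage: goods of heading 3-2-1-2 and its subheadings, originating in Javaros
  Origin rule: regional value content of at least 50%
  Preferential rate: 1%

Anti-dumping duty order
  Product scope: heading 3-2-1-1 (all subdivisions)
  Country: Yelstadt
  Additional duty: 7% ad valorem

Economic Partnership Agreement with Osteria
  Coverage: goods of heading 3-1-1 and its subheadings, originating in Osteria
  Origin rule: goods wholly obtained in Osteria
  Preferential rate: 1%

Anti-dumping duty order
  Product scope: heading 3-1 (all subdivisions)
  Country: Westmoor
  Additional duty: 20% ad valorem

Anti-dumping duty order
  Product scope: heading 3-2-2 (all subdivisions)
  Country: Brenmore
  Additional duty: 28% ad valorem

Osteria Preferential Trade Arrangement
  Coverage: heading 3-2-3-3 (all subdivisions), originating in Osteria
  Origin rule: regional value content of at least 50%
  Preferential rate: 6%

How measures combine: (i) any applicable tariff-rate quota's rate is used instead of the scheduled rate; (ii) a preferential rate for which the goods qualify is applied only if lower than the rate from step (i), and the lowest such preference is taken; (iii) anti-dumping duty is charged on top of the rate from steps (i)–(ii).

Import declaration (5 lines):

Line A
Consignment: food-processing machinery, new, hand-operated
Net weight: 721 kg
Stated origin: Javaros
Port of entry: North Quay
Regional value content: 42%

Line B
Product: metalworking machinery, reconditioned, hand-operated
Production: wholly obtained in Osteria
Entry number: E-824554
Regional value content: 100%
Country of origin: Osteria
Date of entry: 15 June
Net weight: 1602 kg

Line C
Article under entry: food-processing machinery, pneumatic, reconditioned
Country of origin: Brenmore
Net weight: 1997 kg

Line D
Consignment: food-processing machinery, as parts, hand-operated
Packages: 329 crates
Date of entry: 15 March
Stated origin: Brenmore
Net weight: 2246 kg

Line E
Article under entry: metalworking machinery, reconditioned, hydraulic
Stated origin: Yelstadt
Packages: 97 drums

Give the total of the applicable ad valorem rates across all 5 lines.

92%

Line A: food-processing → 3-2; hand-operated → 3-2-3; new → 3-2-3-3. Scheduled 34%. Javaros agreement on 3-2-1-2: 3-2-3-3 not covered. → 34%.
Line B: metalworking → 3-1; hand-operated → 3-1-1; reconditioned → 3-1-1-2. Scheduled 26%. Osteria agreement on 3-1-1: wholly obtained → 1% available; Osteria agreement on 3-2-3-3: 3-1-1-2 not covered; preferential 1%. → 1%.
Line C: food-processing → 3-2; pneumatic → 3-2-4; reconditioned → 3-2-4-3. Scheduled 21%. No special measure applies. → 21%.
Line D: food-processing → 3-2; hand-operated → 3-2-3; as parts → 3-2-3-1. Scheduled 2%. No special measure applies. → 2%.
Line E: metalworking → 3-1; hydraulic → 3-1-2; reconditioned → 3-1-2-2. Scheduled 34%. No special measure applies. → 34%.
Sum: 34% + 1% + 21% + 2% + 34% = 92%.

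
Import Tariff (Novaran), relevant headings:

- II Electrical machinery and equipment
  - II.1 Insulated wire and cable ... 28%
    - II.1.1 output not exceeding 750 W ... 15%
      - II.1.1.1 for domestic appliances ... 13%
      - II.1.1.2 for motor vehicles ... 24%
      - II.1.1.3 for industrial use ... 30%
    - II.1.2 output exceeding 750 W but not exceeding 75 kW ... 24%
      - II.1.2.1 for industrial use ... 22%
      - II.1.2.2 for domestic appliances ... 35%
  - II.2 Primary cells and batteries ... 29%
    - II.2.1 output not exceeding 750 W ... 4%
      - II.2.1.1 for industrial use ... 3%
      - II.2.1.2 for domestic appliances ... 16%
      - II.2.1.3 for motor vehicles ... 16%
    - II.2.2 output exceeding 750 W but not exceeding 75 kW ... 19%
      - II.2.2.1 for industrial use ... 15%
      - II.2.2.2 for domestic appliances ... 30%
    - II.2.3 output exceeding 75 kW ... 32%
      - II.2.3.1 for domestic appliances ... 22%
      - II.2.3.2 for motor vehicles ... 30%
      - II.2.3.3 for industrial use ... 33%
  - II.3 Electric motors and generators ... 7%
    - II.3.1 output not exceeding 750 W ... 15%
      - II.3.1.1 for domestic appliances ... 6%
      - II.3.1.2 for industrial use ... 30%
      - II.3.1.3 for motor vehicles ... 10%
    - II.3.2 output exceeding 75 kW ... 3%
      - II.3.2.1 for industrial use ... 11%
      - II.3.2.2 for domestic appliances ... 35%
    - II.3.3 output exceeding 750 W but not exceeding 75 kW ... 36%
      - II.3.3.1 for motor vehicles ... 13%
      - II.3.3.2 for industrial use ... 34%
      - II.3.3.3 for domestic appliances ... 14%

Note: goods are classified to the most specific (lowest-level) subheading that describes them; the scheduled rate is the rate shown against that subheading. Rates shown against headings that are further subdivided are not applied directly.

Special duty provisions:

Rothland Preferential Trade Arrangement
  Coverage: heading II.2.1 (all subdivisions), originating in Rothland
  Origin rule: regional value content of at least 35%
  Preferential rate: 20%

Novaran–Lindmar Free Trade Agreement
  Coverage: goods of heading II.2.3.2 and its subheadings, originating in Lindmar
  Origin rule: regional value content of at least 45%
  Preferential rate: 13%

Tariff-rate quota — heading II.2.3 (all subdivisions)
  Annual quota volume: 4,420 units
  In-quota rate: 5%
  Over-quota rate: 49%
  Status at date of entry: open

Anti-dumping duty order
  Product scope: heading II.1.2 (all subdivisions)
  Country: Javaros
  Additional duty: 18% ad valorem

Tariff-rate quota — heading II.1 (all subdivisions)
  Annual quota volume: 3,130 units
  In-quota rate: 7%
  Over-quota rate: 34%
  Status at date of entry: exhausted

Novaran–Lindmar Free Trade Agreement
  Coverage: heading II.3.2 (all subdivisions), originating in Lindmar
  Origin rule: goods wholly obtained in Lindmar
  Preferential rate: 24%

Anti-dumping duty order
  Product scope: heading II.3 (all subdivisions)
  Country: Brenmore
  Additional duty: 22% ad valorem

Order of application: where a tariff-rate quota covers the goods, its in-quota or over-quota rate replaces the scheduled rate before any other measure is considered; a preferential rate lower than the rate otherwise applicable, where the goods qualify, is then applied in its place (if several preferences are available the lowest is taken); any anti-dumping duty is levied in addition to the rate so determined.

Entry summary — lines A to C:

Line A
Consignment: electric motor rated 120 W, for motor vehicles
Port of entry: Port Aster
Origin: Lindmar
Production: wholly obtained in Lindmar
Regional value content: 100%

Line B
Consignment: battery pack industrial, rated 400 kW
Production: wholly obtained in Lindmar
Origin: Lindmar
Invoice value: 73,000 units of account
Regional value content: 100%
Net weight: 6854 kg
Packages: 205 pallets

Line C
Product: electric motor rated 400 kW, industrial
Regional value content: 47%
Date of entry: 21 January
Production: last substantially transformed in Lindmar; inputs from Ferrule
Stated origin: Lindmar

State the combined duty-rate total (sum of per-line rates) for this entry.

26%

Line A: electric motor → II.3; rated 120 W → II.3.1; for motor vehicles → II.3.1.3. Scheduled 10%. Lindmar agreement on II.2.3.2: II.3.1.3 not covered; Lindmar agreement on II.3.2: II.3.1.3 not covered. → 10%.
Line B: battery pack → II.2; rated 400 kW → II.2.3; industrial → II.2.3.3. Scheduled 33%. quota on II.2.3 open → in-quota 5%; Lindmar agreement on II.2.3.2: II.2.3.3 not covered; Lindmar agreement on II.3.2: II.2.3.3 not covered. → 5%.
Line C: electric motor → II.3; rated 400 kW → II.3.2; industrial → II.3.2.1. Scheduled 11%. Lindmar agreement on II.2.3.2: II.3.2.1 not covered; Lindmar agreement on II.3.2: not wholly obtained. → 11%.
Sum: 10% + 5% + 11% = 26%.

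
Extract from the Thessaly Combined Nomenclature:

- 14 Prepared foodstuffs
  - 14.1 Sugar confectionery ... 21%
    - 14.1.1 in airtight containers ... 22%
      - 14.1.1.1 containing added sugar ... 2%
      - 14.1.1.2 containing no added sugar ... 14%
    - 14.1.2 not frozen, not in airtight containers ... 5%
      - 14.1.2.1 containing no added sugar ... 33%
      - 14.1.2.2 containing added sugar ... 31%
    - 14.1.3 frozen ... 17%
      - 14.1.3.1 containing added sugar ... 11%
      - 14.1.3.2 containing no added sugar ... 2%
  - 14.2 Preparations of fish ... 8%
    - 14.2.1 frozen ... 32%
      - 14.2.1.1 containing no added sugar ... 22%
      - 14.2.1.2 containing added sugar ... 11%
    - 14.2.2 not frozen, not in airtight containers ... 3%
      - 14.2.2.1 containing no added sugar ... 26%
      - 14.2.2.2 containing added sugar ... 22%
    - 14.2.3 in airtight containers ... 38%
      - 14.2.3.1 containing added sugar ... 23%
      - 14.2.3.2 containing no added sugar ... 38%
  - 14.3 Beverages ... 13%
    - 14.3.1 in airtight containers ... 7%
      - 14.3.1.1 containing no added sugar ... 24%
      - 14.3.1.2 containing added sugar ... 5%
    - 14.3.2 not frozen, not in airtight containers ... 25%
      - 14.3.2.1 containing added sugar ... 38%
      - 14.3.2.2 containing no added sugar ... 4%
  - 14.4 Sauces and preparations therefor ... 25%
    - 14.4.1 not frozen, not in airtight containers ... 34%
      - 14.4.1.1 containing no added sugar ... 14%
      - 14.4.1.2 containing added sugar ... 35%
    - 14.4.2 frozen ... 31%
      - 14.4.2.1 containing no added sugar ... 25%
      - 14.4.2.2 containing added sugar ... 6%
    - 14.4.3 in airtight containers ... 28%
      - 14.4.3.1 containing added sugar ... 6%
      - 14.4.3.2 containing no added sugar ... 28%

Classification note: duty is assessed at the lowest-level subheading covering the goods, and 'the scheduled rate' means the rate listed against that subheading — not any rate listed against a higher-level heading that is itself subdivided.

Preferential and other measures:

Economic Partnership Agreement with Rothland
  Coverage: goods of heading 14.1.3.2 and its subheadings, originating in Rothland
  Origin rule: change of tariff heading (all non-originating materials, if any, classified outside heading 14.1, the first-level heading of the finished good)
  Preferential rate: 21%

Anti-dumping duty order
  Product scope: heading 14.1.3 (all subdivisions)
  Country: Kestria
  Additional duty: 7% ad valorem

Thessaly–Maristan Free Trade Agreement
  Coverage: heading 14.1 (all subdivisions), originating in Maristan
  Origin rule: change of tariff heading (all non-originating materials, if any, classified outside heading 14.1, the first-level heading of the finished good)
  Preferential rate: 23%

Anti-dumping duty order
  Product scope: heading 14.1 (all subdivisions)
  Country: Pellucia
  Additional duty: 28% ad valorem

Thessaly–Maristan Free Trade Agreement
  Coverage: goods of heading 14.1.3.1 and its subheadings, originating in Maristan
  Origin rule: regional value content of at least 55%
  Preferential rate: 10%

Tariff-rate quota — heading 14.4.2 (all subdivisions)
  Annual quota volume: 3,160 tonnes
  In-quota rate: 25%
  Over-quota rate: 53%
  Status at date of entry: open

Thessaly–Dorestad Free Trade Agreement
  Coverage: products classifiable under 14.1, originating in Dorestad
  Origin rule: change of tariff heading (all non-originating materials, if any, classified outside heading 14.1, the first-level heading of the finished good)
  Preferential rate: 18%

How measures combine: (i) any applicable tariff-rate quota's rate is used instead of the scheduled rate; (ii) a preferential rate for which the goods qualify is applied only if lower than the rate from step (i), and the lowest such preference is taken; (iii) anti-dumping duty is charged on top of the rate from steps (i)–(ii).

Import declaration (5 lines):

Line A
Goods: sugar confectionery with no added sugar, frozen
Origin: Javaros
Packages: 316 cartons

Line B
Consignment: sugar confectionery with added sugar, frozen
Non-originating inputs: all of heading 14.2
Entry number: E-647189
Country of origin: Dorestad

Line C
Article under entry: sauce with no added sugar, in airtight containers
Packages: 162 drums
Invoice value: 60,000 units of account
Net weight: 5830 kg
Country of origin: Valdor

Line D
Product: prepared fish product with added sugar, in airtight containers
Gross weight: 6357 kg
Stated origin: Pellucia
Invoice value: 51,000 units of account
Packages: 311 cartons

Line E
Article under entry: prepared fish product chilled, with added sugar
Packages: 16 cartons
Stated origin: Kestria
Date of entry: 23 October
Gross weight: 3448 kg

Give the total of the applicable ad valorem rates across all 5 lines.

86%

Line A: sugar confectionery → 14.1; frozen → 14.1.3; with no added sugar → 14.1.3.2. Scheduled 2%. No special measure applies. → 2%.
Line B: sugar confectionery → 14.1; frozen → 14.1.3; with added sugar → 14.1.3.1. Scheduled 11%. Dorestad agreement on 14.1: CTH met → 18% available; preference 18% not lower than 11% → no reduction. → 11%.
Line C: sauce → 14.4; in airtight containers → 14.4.3; with no added sugar → 14.4.3.2. Scheduled 28%. No special measure applies. → 28%.
Line D: prepared fish product → 14.2; in airtight containers → 14.2.3; with added sugar → 14.2.3.1. Scheduled 23%. No special measure applies. → 23%.
Line E: prepared fish product → 14.2; chilled → 14.2.2; with added sugar → 14.2.2.2. Scheduled 22%. No special measure applies. → 22%.
Sum: 2% + 11% + 28% + 23% + 22% = 86%.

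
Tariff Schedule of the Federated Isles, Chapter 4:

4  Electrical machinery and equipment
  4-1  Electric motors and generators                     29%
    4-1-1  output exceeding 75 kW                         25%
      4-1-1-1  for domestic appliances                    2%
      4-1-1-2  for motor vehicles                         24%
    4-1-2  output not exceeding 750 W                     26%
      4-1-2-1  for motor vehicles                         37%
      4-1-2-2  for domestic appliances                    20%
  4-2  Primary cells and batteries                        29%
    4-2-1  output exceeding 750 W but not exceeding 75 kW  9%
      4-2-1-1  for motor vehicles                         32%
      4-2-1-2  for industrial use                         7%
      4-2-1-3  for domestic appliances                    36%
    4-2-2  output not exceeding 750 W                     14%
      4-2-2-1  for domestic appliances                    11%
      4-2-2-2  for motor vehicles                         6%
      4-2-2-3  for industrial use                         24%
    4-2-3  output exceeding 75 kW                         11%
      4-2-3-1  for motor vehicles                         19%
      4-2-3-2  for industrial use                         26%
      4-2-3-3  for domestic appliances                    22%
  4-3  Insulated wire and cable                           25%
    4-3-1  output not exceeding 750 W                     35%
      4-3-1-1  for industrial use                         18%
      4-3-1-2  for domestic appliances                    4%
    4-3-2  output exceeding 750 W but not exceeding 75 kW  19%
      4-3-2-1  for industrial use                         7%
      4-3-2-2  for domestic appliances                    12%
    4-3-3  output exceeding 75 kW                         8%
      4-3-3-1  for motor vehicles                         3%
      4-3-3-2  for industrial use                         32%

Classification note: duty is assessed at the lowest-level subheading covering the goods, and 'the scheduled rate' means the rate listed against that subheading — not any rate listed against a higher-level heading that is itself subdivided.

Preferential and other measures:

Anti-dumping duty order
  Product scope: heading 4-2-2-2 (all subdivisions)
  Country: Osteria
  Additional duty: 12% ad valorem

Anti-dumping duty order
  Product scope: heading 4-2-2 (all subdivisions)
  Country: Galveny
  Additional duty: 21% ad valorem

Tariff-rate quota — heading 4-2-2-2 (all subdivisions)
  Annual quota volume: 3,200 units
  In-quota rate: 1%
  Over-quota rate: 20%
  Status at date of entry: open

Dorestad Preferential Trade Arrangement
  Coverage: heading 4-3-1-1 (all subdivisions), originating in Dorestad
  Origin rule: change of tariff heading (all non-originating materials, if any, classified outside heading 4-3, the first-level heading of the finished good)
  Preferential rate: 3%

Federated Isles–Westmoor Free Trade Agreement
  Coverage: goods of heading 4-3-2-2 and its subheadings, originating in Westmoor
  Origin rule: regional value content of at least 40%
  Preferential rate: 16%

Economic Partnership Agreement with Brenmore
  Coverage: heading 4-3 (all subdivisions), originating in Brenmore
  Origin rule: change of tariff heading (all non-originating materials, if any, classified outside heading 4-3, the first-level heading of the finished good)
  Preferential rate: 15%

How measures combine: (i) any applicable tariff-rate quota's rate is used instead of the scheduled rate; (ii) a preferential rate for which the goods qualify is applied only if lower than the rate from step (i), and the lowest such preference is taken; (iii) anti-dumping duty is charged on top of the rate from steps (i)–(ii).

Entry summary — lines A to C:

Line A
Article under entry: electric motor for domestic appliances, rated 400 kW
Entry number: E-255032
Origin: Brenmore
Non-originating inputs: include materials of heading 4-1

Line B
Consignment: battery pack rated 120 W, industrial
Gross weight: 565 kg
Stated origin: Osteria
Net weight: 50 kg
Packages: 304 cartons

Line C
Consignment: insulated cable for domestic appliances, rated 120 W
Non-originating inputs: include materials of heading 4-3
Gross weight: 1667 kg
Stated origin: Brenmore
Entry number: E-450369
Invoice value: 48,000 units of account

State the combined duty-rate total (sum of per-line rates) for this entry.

Line A: electric motor → 4-1; rated 400 kW → 4-1-1; for domestic appliances → 4-1-1-1. Scheduled 2%. Brenmore agreement on 4-3: 4-1-1-1 not covered. → 2%.
Line B: battery pack → 4-2; rated 120 W → 4-2-2; industrial → 4-2-2-3. Scheduled 24%. No special measure applies. → 24%.
Line C: insulated cable → 4-3; rated 120 W → 4-3-1; for domestic appliances → 4-3-1-2. Scheduled 4%. Brenmore agreement on 4-3: CTH not met. → 4%.
Sum: 2% + 24% + 4% = 30%.

30%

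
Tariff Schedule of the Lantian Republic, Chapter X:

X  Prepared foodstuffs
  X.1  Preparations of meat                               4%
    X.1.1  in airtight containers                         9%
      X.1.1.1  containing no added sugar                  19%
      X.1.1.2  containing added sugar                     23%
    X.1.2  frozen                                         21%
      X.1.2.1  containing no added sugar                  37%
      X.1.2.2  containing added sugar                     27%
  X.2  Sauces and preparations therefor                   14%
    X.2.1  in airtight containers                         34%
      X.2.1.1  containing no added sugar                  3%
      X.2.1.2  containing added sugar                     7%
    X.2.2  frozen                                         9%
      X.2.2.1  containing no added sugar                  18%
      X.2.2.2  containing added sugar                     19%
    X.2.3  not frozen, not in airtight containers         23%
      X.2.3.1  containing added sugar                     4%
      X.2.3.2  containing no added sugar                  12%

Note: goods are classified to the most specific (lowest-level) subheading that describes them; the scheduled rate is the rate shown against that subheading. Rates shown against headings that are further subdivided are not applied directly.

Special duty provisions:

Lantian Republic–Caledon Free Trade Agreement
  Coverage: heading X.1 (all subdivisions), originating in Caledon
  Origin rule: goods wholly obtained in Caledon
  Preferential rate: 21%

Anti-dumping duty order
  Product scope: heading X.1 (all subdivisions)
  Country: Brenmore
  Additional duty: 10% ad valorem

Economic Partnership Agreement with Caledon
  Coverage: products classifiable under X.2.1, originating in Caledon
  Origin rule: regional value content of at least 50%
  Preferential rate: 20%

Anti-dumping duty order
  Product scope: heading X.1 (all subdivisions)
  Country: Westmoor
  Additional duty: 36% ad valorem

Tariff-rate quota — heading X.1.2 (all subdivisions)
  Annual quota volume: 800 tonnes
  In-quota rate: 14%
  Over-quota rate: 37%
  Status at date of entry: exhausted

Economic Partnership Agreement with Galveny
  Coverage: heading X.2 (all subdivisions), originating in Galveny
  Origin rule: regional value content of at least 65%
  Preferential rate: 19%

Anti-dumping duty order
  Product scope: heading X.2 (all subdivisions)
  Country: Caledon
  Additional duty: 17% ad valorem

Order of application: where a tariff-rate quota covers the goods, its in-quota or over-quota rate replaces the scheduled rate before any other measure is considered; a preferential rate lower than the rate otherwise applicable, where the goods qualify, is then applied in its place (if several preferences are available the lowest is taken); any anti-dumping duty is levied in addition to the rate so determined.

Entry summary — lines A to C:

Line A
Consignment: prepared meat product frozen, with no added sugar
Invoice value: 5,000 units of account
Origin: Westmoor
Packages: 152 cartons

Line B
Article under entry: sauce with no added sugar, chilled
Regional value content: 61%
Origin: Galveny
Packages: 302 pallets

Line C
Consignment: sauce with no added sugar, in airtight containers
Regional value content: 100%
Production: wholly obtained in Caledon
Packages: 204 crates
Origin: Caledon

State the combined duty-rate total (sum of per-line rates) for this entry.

105%

Line A: prepared meat product → X.1; frozen → X.1.2; with no added sugar → X.1.2.1. Scheduled 37%. quota on X.1.2 exhausted → over-quota 37%; anti-dumping (Westmoor, X.1): +36%; total 37% + 36% = 73%. → 73%.
Line B: sauce → X.2; chilled → X.2.3; with no added sugar → X.2.3.2. Scheduled 12%. Galveny agreement on X.2: RVC < 65%. → 12%.
Line C: sauce → X.2; in airtight containers → X.2.1; with no added sugar → X.2.1.1. Scheduled 3%. Caledon agreement on X.1: X.2.1.1 not covered; Caledon agreement on X.2.1: RVC ≥ 50% → 20% available; preference 20% not lower than 3% → no reduction; anti-dumping (Caledon, X.2): +17%; total 3% + 17% = 20%. → 20%.
Sum: 73% + 12% + 20% = 105%.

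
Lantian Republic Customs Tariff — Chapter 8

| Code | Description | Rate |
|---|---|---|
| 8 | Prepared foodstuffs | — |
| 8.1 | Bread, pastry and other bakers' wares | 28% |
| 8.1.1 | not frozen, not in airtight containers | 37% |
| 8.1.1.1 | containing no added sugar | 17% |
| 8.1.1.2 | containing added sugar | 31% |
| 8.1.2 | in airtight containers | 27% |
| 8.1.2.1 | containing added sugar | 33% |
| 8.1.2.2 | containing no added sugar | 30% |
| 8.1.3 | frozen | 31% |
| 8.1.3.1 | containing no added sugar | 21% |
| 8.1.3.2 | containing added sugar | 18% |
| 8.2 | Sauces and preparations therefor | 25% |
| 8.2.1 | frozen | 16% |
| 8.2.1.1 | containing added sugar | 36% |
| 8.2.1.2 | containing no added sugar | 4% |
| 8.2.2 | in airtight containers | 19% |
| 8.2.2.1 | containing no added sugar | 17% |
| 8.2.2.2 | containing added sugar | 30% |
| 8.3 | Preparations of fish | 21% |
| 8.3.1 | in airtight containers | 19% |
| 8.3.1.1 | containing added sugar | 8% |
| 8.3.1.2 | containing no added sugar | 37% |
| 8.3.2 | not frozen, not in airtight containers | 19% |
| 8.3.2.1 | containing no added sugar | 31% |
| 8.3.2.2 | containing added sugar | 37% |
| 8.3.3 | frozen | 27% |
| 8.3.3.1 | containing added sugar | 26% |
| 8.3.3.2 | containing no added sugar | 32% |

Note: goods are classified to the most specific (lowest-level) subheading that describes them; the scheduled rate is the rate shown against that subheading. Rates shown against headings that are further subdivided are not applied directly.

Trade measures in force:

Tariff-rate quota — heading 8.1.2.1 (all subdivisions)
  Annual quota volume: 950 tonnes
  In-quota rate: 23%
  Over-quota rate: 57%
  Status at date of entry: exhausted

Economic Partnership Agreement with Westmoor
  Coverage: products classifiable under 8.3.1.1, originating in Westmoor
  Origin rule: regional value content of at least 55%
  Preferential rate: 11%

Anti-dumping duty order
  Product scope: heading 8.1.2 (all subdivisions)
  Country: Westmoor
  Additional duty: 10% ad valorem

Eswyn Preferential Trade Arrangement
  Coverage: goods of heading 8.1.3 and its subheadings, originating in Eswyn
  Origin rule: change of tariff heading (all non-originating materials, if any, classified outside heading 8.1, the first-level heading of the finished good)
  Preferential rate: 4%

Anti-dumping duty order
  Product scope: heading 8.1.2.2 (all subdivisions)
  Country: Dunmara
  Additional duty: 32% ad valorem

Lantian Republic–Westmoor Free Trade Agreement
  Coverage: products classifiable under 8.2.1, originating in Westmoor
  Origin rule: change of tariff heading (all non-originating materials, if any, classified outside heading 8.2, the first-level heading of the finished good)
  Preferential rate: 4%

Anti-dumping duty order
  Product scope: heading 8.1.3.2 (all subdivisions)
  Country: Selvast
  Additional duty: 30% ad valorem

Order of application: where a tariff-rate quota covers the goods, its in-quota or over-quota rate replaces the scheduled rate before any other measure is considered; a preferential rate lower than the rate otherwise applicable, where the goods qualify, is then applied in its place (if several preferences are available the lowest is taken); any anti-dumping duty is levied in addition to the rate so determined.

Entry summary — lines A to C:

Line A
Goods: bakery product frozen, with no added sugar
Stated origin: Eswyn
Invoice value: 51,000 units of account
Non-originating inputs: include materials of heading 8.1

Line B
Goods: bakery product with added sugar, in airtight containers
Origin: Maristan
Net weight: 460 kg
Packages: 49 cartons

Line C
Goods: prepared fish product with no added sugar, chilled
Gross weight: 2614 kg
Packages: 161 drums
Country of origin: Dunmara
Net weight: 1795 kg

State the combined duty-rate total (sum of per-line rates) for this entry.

109%

Line A: bakery product → 8.1; frozen → 8.1.3; with no added sugar → 8.1.3.1. Scheduled 21%. Eswyn agreement on 8.1.3: CTH not met. → 21%.
Line B: bakery product → 8.1; in airtight containers → 8.1.2; with added sugar → 8.1.2.1. Scheduled 33%. quota on 8.1.2.1 exhausted → over-quota 57%. → 57%.
Line C: prepared fish product → 8.3; chilled → 8.3.2; with no added sugar → 8.3.2.1. Scheduled 31%. No special measure applies. → 31%.
Sum: 21% + 57% + 31% = 109%.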